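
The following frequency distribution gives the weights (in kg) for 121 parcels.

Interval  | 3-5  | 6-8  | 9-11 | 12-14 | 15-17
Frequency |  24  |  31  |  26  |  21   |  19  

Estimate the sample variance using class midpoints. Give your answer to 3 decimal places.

Midpoints: 4, 7, 10, 13, 16
n = 121, Σfm = 1150, mean = 9.5041
Σfm² = 12916
Σf(m − x̄)² = Σfm² − (Σfm)²/n = 12916 − 1150²/121 = 1986.2479
Sample variance = 1986.2479 / 120 = 16.5521

16.552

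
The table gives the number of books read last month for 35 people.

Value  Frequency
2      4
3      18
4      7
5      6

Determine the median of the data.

Cumulative frequencies: 4, 22, 29, 35
n = 35, so the median is the value in position (n+1)/2 = 18.
Position 18 falls at value 3.

3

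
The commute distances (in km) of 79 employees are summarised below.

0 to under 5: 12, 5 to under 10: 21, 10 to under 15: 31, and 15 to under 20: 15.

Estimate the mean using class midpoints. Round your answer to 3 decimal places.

Midpoints: 2.5, 7.5, 12.5, 17.5
Σfm = 12×2.5 + 21×7.5 + 31×12.5 + 15×17.5 = 837.5
n = Σf = 79
Mean = 837.5 / 79 = 10.6013

10.601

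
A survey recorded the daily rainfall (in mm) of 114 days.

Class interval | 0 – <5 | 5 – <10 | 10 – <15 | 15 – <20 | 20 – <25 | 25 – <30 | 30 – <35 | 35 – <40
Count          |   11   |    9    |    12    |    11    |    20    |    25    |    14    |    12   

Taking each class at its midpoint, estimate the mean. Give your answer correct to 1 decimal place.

21.8

Midpoints: 2.5, 7.5, 12.5, 17.5, 22.5, 27.5, 32.5, 37.5
Σfm = 11×2.5 + 9×7.5 + 12×12.5 + 11×17.5 + 20×22.5 + 25×27.5 + 14×32.5 + 12×37.5 = 2480
n = Σf = 114
Mean = 2480 / 114 = 21.7544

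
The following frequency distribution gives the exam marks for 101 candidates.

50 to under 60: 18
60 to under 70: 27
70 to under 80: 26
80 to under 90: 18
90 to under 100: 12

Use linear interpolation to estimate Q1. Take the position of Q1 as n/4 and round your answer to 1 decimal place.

Cumulative frequencies: 18, 45, 71, 89, 101
n = 101; position = n/4 = 25.25.
This falls in the class 60 to under 70: L = 60, F = 18, f = 27, h = 10.
Lower quartile ≈ 60 + ((25.25 − 18) / 27) × 10 = 62.6852

62.7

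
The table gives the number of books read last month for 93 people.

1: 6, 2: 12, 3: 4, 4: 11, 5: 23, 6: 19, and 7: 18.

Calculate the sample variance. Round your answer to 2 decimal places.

Values: 1, 2, 3, 4, 5, 6, 7
n = 93, Σfx = 441, mean = 4.7419
Σfx² = 2407
Σf(x − x̄)² = Σfx² − (Σfx)²/n = 2407 − 441²/93 = 315.8065
Sample variance = 315.8065 / 92 = 3.4327

3.43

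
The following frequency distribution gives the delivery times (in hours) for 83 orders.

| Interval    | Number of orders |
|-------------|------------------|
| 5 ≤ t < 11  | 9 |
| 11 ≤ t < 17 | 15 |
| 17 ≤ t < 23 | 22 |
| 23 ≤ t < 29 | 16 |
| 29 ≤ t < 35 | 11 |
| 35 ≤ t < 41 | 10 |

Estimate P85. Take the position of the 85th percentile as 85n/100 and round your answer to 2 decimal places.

Cumulative frequencies: 9, 24, 46, 62, 73, 83
n = 83; position = 85n/100 = 70.55.
This falls in the class 29 ≤ t < 35: L = 29, F = 62, f = 11, h = 6.
85th percentile ≈ 29 + ((70.55 − 62) / 11) × 6 = 33.6636

33.66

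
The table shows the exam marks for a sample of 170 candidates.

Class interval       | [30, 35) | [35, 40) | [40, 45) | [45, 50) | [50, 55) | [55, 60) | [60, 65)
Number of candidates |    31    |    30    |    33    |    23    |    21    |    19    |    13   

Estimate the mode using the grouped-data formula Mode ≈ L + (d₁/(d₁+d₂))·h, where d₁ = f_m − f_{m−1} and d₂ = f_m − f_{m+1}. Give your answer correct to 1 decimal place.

Modal class: [40, 45) (highest frequency 33).
d₁ = 33 − 30 = 3, d₂ = 33 − 23 = 10
Mode ≈ 40 + (3/(3+10)) × 5 = 40 + 1.1538 = 41.1538

41.2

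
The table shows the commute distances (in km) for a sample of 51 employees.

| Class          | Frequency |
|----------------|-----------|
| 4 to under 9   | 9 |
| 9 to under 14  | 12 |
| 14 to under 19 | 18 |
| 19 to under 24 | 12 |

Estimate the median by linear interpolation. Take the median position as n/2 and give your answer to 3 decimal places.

Cumulative frequencies: 9, 21, 39, 51
n = 51; position = n/2 = 25.5.
This falls in the class 14 to under 19: L = 14, F = 21, f = 18, h = 5.
Median ≈ 14 + ((25.5 − 21) / 18) × 5 = 15.2500

15.250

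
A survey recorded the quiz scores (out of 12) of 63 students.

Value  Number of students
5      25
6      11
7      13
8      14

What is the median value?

Cumulative frequencies: 25, 36, 49, 63
n = 63, so the median is the value in position (n+1)/2 = 32.
Position 32 falls at value 6.

6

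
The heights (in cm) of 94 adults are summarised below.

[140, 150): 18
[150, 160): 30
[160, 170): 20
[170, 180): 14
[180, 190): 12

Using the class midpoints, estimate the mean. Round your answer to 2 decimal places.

Midpoints: 145, 155, 165, 175, 185
Σfm = 18×145 + 30×155 + 20×165 + 14×175 + 12×185 = 15230
n = Σf = 94
Mean = 15230 / 94 = 162.0213

162.02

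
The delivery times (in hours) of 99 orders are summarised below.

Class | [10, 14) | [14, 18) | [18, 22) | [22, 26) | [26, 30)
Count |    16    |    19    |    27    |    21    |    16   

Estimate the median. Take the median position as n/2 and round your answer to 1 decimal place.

Cumulative frequencies: 16, 35, 62, 83, 99
n = 99; position = n/2 = 49.5.
This falls in the class [18, 22): L = 18, F = 35, f = 27, h = 4.
Median ≈ 18 + ((49.5 − 35) / 27) × 4 = 20.1481

20.1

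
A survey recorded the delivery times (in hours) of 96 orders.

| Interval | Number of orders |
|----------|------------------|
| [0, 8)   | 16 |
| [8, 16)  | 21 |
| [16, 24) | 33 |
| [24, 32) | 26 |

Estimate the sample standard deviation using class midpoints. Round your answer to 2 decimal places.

Midpoints: 4, 12, 20, 28
n = 96, Σfm = 1704, mean = 17.7500
Σfm² = 36864
Σf(m − x̄)² = Σfm² − (Σfm)²/n = 36864 − 1704²/96 = 6618.0000
Sample variance = 6618.0000 / 95 = 69.6632
Standard deviation = √69.6632 = 8.3464

8.35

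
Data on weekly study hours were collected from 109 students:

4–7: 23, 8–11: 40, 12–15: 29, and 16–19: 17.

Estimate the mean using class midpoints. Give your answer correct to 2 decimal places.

Midpoints: 5.5, 9.5, 13.5, 17.5
Σfm = 23×5.5 + 40×9.5 + 29×13.5 + 17×17.5 = 1195.5
n = Σf = 109
Mean = 1195.5 / 109 = 10.9679

10.97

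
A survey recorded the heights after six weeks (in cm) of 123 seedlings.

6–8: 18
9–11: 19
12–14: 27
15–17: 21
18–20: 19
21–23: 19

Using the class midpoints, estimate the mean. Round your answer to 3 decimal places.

14.488

Midpoints: 7, 10, 13, 16, 19, 22
Σfm = 18×7 + 19×10 + 27×13 + 21×16 + 19×19 + 19×22 = 1782
n = Σf = 123
Mean = 1782 / 123 = 14.4878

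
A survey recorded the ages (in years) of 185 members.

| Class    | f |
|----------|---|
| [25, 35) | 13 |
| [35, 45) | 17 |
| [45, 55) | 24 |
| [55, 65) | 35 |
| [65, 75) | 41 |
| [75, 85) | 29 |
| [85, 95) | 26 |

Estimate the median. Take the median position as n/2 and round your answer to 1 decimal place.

Cumulative frequencies: 13, 30, 54, 89, 130, 159, 185
n = 185; position = n/2 = 92.5.
This falls in the class [65, 75): L = 65, F = 89, f = 41, h = 10.
Median ≈ 65 + ((92.5 − 89) / 41) × 10 = 65.8537

65.9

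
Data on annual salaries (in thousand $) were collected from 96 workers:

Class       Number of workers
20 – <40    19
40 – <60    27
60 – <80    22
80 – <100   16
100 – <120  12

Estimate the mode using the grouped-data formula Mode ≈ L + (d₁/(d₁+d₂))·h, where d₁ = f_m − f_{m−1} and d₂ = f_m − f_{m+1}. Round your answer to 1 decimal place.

52.3

Modal class: 40 – <60 (highest frequency 27).
d₁ = 27 − 19 = 8, d₂ = 27 − 22 = 5
Mode ≈ 40 + (8/(8+5)) × 20 = 40 + 12.3077 = 52.3077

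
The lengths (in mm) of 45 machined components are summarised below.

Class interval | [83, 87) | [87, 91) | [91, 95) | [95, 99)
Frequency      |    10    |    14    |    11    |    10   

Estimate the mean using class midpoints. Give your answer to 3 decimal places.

Midpoints: 85, 89, 93, 97
Σfm = 10×85 + 14×89 + 11×93 + 10×97 = 4089
n = Σf = 45
Mean = 4089 / 45 = 90.8667

90.867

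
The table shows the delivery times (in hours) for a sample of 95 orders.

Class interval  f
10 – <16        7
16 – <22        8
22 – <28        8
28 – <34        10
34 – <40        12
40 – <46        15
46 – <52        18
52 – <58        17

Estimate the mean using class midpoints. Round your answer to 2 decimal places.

Midpoints: 13, 19, 25, 31, 37, 43, 49, 55
Σfm = 7×13 + 8×19 + 8×25 + 10×31 + 12×37 + 15×43 + 18×49 + 17×55 = 3659
n = Σf = 95
Mean = 3659 / 95 = 38.5158

38.52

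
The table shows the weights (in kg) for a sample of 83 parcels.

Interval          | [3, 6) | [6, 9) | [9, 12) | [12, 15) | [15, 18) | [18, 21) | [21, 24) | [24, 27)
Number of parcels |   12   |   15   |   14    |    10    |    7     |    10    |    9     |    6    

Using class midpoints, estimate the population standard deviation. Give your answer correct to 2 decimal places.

Midpoints: 4.5, 7.5, 10.5, 13.5, 16.5, 19.5, 22.5, 25.5
n = 83, Σfm = 1114.5, mean = 13.4277
Σfm² = 18618.75
Σf(m − x̄)² = Σfm² − (Σfm)²/n = 18618.75 − 1114.5²/83 = 3653.5663
Population variance = 3653.5663 / 83 = 44.0189
Standard deviation = √44.0189 = 6.6347

6.63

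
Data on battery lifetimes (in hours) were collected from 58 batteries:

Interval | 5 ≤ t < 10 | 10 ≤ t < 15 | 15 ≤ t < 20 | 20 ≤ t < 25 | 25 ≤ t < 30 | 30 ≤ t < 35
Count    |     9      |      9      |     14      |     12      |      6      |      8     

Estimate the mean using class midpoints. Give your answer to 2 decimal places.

19.31

Midpoints: 7.5, 12.5, 17.5, 22.5, 27.5, 32.5
Σfm = 9×7.5 + 9×12.5 + 14×17.5 + 12×22.5 + 6×27.5 + 8×32.5 = 1120
n = Σf = 58
Mean = 1120 / 58 = 19.3103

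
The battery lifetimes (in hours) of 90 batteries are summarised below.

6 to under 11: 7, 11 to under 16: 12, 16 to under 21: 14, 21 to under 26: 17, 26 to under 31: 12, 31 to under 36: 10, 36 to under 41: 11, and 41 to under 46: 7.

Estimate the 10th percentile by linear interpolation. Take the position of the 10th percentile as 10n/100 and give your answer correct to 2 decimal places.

Cumulative frequencies: 7, 19, 33, 50, 62, 72, 83, 90
n = 90; position = 10n/100 = 9.
This falls in the class 11 to under 16: L = 11, F = 7, f = 12, h = 5.
10th percentile ≈ 11 + ((9 − 7) / 12) × 5 = 11.8333

11.83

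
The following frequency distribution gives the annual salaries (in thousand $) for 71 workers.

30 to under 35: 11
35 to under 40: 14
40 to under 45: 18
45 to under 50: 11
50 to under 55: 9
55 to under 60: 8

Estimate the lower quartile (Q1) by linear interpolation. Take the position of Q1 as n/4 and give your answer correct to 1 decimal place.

37.4

Cumulative frequencies: 11, 25, 43, 54, 63, 71
n = 71; position = n/4 = 17.75.
This falls in the class 35 to under 40: L = 35, F = 11, f = 14, h = 5.
Lower quartile ≈ 35 + ((17.75 − 11) / 14) × 5 = 37.4107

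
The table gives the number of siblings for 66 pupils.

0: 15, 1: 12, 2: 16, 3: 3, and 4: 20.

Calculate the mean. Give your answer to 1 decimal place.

Values: 0, 1, 2, 3, 4
Σfx = 15×0 + 12×1 + 16×2 + 3×3 + 20×4 = 133
n = Σf = 66
Mean = 133 / 66 = 2.0152

2.0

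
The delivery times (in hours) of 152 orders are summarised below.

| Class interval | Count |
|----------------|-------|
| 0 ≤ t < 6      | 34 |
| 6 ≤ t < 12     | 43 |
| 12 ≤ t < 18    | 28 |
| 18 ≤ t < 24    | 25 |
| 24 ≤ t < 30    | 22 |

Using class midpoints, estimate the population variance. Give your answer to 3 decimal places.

Midpoints: 3, 9, 15, 21, 27
n = 152, Σfm = 2028, mean = 13.3421
Σfm² = 37152
Σf(m − x̄)² = Σfm² − (Σfm)²/n = 37152 − 2028²/152 = 10094.2105
Population variance = 10094.2105 / 152 = 66.4093

66.409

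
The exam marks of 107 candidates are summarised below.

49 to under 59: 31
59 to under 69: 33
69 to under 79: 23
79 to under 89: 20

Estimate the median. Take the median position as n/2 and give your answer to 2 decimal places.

Cumulative frequencies: 31, 64, 87, 107
n = 107; position = n/2 = 53.5.
This falls in the class 59 to under 69: L = 59, F = 31, f = 33, h = 10.
Median ≈ 59 + ((53.5 − 31) / 33) × 10 = 65.8182

65.82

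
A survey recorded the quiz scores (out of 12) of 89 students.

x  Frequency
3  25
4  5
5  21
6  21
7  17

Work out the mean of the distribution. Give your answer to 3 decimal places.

Values: 3, 4, 5, 6, 7
Σfx = 25×3 + 5×4 + 21×5 + 21×6 + 17×7 = 445
n = Σf = 89
Mean = 445 / 89 = 5.0000

5.000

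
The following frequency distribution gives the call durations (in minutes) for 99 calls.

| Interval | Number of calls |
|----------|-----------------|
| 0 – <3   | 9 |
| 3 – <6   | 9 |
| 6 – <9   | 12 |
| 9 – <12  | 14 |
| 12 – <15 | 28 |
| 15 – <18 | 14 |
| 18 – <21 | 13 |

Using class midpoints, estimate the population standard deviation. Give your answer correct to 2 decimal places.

Midpoints: 1.5, 4.5, 7.5, 10.5, 13.5, 16.5, 19.5
n = 99, Σfm = 1153.5, mean = 11.6515
Σfm² = 16278.75
Σf(m − x̄)² = Σfm² − (Σfm)²/n = 16278.75 − 1153.5²/99 = 2838.7273
Population variance = 2838.7273 / 99 = 28.6740
Standard deviation = √28.6740 = 5.3548

5.35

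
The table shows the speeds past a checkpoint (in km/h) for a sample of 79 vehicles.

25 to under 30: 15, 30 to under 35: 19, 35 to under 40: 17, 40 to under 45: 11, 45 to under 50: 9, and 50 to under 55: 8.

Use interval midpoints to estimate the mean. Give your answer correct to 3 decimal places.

37.753

Midpoints: 27.5, 32.5, 37.5, 42.5, 47.5, 52.5
Σfm = 15×27.5 + 19×32.5 + 17×37.5 + 11×42.5 + 9×47.5 + 8×52.5 = 2982.5
n = Σf = 79
Mean = 2982.5 / 79 = 37.7532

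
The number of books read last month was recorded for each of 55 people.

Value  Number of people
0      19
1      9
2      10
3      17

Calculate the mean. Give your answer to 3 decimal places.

1.455

Values: 0, 1, 2, 3
Σfx = 19×0 + 9×1 + 10×2 + 17×3 = 80
n = Σf = 55
Mean = 80 / 55 = 1.4545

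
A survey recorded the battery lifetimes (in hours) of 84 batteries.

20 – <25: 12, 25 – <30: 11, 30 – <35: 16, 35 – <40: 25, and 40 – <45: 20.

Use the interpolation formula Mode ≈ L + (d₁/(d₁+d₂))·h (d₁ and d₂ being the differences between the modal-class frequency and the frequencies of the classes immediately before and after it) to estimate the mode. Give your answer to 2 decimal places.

38.21

Modal class: 35 – <40 (highest frequency 25).
d₁ = 25 − 16 = 9, d₂ = 25 − 20 = 5
Mode ≈ 35 + (9/(9+5)) × 5 = 35 + 3.2143 = 38.2143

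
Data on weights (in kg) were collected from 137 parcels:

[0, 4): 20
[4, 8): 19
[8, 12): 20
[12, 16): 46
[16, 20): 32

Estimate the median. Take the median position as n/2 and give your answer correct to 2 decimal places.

12.83

Cumulative frequencies: 20, 39, 59, 105, 137
n = 137; position = n/2 = 68.5.
This falls in the class [12, 16): L = 12, F = 59, f = 46, h = 4.
Median ≈ 12 + ((68.5 − 59) / 46) × 4 = 12.8261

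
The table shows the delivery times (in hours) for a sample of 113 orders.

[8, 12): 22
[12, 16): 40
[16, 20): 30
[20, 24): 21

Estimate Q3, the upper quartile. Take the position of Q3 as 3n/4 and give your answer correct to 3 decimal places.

19.033

Cumulative frequencies: 22, 62, 92, 113
n = 113; position = 3n/4 = 84.75.
This falls in the class [16, 20): L = 16, F = 62, f = 30, h = 4.
Upper quartile ≈ 16 + ((84.75 − 62) / 30) × 4 = 19.0333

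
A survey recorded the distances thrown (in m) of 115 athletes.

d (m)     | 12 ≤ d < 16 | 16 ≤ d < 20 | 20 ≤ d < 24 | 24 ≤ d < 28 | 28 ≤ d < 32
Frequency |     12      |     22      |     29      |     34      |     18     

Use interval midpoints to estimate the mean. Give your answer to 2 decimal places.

Midpoints: 14, 18, 22, 26, 30
Σfm = 12×14 + 22×18 + 29×22 + 34×26 + 18×30 = 2626
n = Σf = 115
Mean = 2626 / 115 = 22.8348

22.83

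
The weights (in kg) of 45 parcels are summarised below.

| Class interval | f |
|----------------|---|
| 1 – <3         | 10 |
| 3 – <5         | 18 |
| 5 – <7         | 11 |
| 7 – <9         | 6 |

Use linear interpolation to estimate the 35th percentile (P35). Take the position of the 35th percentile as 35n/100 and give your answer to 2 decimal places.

Cumulative frequencies: 10, 28, 39, 45
n = 45; position = 35n/100 = 15.75.
This falls in the class 3 – <5: L = 3, F = 10, f = 18, h = 2.
35th percentile ≈ 3 + ((15.75 − 10) / 18) × 2 = 3.6389

3.64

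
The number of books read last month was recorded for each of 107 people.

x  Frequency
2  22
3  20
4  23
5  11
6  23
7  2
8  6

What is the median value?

Cumulative frequencies: 22, 42, 65, 76, 99, 101, 107
n = 107, so the median is the value in position (n+1)/2 = 54.
Position 54 falls at value 4.

4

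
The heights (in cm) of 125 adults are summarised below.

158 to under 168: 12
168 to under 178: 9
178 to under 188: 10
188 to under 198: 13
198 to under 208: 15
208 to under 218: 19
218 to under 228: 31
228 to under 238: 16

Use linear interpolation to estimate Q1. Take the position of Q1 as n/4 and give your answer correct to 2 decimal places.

Cumulative frequencies: 12, 21, 31, 44, 59, 78, 109, 125
n = 125; position = n/4 = 31.25.
This falls in the class 188 to under 198: L = 188, F = 31, f = 13, h = 10.
Lower quartile ≈ 188 + ((31.25 − 31) / 13) × 10 = 188.1923

188.19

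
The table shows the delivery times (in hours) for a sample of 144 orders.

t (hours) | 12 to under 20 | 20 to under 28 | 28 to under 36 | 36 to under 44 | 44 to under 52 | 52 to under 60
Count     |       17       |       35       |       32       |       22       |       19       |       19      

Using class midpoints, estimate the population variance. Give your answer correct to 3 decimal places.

Midpoints: 16, 24, 32, 40, 48, 56
n = 144, Σfm = 4992, mean = 34.6667
Σfm² = 195840
Σf(m − x̄)² = Σfm² − (Σfm)²/n = 195840 − 4992²/144 = 22784.0000
Population variance = 22784.0000 / 144 = 158.2222

158.222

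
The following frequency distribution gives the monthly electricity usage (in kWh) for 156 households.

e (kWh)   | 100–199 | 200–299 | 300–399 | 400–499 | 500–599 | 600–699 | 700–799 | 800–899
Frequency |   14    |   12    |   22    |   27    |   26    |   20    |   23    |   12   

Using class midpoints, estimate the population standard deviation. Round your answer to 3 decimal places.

Midpoints: 149.5, 249.5, 349.5, 449.5, 549.5, 649.5, 749.5, 849.5
n = 156, Σfm = 79622, mean = 510.3974
Σfm² = 47070339
Σf(m − x̄)² = Σfm² − (Σfm)²/n = 47070339 − 79622²/156 = 6431474.3590
Population variance = 6431474.3590 / 156 = 41227.3997
Standard deviation = √41227.3997 = 203.0453

203.045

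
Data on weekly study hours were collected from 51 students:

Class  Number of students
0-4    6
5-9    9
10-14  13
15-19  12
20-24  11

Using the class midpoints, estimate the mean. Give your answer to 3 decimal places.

Midpoints: 2, 7, 12, 17, 22
Σfm = 6×2 + 9×7 + 13×12 + 12×17 + 11×22 = 677
n = Σf = 51
Mean = 677 / 51 = 13.2745

13.275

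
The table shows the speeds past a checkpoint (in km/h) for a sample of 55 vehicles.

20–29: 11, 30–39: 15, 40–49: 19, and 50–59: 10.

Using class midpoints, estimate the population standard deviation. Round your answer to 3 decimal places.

10.068

Midpoints: 24.5, 34.5, 44.5, 54.5
n = 55, Σfm = 2177.5, mean = 39.5909
Σfm² = 91783.75
Σf(m − x̄)² = Σfm² − (Σfm)²/n = 91783.75 − 2177.5²/55 = 5574.5455
Population variance = 5574.5455 / 55 = 101.3554
Standard deviation = √101.3554 = 10.0675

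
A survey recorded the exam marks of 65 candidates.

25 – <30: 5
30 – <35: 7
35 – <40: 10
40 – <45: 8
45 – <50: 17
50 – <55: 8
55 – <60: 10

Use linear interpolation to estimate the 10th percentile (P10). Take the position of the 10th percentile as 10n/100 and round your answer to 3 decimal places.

Cumulative frequencies: 5, 12, 22, 30, 47, 55, 65
n = 65; position = 10n/100 = 6.5.
This falls in the class 30 – <35: L = 30, F = 5, f = 7, h = 5.
10th percentile ≈ 30 + ((6.5 − 5) / 7) × 5 = 31.0714

31.071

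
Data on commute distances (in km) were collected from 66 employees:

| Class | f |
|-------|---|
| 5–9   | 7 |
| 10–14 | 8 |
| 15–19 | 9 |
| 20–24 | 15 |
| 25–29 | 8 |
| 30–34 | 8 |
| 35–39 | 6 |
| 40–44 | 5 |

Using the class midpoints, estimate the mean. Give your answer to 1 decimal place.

Midpoints: 7, 12, 17, 22, 27, 32, 37, 42
Σfm = 7×7 + 8×12 + 9×17 + 15×22 + 8×27 + 8×32 + 6×37 + 5×42 = 1532
n = Σf = 66
Mean = 1532 / 66 = 23.2121

23.2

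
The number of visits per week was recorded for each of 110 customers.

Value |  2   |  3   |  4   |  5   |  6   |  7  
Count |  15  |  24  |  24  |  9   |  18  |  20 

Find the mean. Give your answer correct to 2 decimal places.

Values: 2, 3, 4, 5, 6, 7
Σfx = 15×2 + 24×3 + 24×4 + 9×5 + 18×6 + 20×7 = 491
n = Σf = 110
Mean = 491 / 110 = 4.4636

4.46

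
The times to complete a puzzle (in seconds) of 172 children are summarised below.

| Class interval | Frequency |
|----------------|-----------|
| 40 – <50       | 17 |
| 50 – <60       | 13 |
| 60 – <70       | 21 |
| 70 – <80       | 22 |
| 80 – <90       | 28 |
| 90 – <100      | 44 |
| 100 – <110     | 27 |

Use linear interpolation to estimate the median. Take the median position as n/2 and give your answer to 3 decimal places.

84.643

Cumulative frequencies: 17, 30, 51, 73, 101, 145, 172
n = 172; position = n/2 = 86.
This falls in the class 80 – <90: L = 80, F = 73, f = 28, h = 10.
Median ≈ 80 + ((86 − 73) / 28) × 10 = 84.6429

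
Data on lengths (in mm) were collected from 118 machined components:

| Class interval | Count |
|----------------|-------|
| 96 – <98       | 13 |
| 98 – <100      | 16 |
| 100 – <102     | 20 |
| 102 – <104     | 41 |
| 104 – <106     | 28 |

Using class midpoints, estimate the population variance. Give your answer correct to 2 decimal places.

6.62

Midpoints: 97, 99, 101, 103, 105
n = 118, Σfm = 12028, mean = 101.9322
Σfm² = 1226822
Σf(m − x̄)² = Σfm² − (Σfm)²/n = 1226822 − 12028²/118 = 781.4576
Population variance = 781.4576 / 118 = 6.6225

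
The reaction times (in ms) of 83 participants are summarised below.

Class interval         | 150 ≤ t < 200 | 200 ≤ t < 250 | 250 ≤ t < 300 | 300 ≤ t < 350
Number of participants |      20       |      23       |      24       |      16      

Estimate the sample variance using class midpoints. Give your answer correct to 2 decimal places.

Midpoints: 175, 225, 275, 325
n = 83, Σfm = 20475, mean = 246.6867
Σfm² = 5281875
Σf(m − x̄)² = Σfm² − (Σfm)²/n = 5281875 − 20475²/83 = 230963.8554
Sample variance = 230963.8554 / 82 = 2816.6324

2816.63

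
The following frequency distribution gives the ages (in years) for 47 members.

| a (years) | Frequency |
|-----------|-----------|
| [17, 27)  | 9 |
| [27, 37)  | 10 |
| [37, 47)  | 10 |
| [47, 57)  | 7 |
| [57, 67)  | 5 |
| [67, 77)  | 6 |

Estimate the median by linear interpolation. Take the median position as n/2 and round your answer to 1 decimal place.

41.5

Cumulative frequencies: 9, 19, 29, 36, 41, 47
n = 47; position = n/2 = 23.5.
This falls in the class [37, 47): L = 37, F = 19, f = 10, h = 10.
Median ≈ 37 + ((23.5 − 19) / 10) × 10 = 41.5000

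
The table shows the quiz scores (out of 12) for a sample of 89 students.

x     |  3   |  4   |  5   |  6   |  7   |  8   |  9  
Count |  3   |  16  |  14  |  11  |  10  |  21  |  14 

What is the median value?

7

Cumulative frequencies: 3, 19, 33, 44, 54, 75, 89
n = 89, so the median is the value in position (n+1)/2 = 45.
Position 45 falls at value 7.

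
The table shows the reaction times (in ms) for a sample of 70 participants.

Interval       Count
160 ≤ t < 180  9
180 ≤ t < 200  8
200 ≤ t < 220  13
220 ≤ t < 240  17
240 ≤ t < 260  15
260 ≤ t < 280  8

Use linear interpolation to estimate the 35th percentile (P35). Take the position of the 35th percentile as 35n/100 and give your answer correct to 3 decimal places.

Cumulative frequencies: 9, 17, 30, 47, 62, 70
n = 70; position = 35n/100 = 24.5.
This falls in the class 200 ≤ t < 220: L = 200, F = 17, f = 13, h = 20.
35th percentile ≈ 200 + ((24.5 − 17) / 13) × 20 = 211.5385

211.538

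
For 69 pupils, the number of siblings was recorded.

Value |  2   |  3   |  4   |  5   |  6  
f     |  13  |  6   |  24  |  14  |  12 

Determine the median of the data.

Cumulative frequencies: 13, 19, 43, 57, 69
n = 69, so the median is the value in position (n+1)/2 = 35.
Position 35 falls at value 4.

4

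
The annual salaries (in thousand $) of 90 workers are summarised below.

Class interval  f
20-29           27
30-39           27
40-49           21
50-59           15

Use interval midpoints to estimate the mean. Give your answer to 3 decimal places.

37.167

Midpoints: 24.5, 34.5, 44.5, 54.5
Σfm = 27×24.5 + 27×34.5 + 21×44.5 + 15×54.5 = 3345
n = Σf = 90
Mean = 3345 / 90 = 37.1667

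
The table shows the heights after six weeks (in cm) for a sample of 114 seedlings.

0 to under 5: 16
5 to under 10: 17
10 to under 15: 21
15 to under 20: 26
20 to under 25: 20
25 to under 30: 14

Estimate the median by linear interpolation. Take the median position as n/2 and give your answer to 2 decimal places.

15.58

Cumulative frequencies: 16, 33, 54, 80, 100, 114
n = 114; position = n/2 = 57.
This falls in the class 15 to under 20: L = 15, F = 54, f = 26, h = 5.
Median ≈ 15 + ((57 − 54) / 26) × 5 = 15.5769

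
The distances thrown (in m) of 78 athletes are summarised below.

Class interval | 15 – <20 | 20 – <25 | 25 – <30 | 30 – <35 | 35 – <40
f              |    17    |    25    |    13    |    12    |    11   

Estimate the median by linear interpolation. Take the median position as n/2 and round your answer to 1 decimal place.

Cumulative frequencies: 17, 42, 55, 67, 78
n = 78; position = n/2 = 39.
This falls in the class 20 – <25: L = 20, F = 17, f = 25, h = 5.
Median ≈ 20 + ((39 − 17) / 25) × 5 = 24.4000

24.4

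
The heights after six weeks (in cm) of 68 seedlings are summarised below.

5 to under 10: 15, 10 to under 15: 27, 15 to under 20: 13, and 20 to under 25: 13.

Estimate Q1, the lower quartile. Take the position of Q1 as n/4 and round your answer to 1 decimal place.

Cumulative frequencies: 15, 42, 55, 68
n = 68; position = n/4 = 17.
This falls in the class 10 to under 15: L = 10, F = 15, f = 27, h = 5.
Lower quartile ≈ 10 + ((17 − 15) / 27) × 5 = 10.3704

10.4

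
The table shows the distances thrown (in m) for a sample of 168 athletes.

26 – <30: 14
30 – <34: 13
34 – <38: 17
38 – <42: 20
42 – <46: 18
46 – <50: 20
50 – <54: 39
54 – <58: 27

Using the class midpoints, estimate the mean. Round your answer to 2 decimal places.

Midpoints: 28, 32, 36, 40, 44, 48, 52, 56
Σfm = 14×28 + 13×32 + 17×36 + 20×40 + 18×44 + 20×48 + 39×52 + 27×56 = 7512
n = Σf = 168
Mean = 7512 / 168 = 44.7143

44.71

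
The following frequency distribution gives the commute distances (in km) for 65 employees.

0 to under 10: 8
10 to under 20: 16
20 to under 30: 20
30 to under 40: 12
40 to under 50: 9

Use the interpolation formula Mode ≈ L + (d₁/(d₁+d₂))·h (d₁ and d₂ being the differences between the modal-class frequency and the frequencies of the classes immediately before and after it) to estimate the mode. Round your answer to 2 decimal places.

Modal class: 20 to under 30 (highest frequency 20).
d₁ = 20 − 16 = 4, d₂ = 20 − 12 = 8
Mode ≈ 20 + (4/(4+8)) × 10 = 20 + 3.3333 = 23.3333

23.33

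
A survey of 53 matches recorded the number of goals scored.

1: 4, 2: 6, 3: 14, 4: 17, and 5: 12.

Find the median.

4

Cumulative frequencies: 4, 10, 24, 41, 53
n = 53, so the median is the value in position (n+1)/2 = 27.
Position 27 falls at value 4.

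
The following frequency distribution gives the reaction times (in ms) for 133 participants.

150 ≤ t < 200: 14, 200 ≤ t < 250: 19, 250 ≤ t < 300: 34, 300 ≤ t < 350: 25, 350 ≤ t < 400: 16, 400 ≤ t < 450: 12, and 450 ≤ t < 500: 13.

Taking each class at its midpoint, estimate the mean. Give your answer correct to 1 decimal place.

Midpoints: 175, 225, 275, 325, 375, 425, 475
Σfm = 14×175 + 19×225 + 34×275 + 25×325 + 16×375 + 12×425 + 13×475 = 41475
n = Σf = 133
Mean = 41475 / 133 = 311.8421

311.8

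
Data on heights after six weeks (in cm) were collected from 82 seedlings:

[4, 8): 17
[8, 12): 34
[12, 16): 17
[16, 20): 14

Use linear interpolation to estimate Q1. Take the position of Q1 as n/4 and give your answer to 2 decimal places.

8.41

Cumulative frequencies: 17, 51, 68, 82
n = 82; position = n/4 = 20.5.
This falls in the class [8, 12): L = 8, F = 17, f = 34, h = 4.
Lower quartile ≈ 8 + ((20.5 − 17) / 34) × 4 = 8.4118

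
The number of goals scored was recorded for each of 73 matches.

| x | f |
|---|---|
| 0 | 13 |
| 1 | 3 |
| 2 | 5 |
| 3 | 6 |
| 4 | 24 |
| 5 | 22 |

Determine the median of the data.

Cumulative frequencies: 13, 16, 21, 27, 51, 73
n = 73, so the median is the value in position (n+1)/2 = 37.
Position 37 falls at value 4.

4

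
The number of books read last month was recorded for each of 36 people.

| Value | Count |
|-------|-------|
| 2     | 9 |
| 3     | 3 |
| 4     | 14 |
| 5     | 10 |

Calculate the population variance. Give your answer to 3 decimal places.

Values: 2, 3, 4, 5
n = 36, Σfx = 133, mean = 3.6944
Σfx² = 537
Σf(x − x̄)² = Σfx² − (Σfx)²/n = 537 − 133²/36 = 45.6389
Population variance = 45.6389 / 36 = 1.2677

1.268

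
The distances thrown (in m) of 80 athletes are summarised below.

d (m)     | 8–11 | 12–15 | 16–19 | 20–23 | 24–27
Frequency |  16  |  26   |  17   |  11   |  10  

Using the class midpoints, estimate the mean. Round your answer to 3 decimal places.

Midpoints: 9.5, 13.5, 17.5, 21.5, 25.5
Σfm = 16×9.5 + 26×13.5 + 17×17.5 + 11×21.5 + 10×25.5 = 1292
n = Σf = 80
Mean = 1292 / 80 = 16.1500

16.150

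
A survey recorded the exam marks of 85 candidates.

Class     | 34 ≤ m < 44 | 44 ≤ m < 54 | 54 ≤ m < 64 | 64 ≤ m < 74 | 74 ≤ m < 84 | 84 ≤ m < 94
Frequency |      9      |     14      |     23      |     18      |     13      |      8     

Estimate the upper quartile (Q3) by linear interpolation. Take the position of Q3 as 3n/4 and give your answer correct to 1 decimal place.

Cumulative frequencies: 9, 23, 46, 64, 77, 85
n = 85; position = 3n/4 = 63.75.
This falls in the class 64 ≤ m < 74: L = 64, F = 46, f = 18, h = 10.
Upper quartile ≈ 64 + ((63.75 − 46) / 18) × 10 = 73.8611

73.9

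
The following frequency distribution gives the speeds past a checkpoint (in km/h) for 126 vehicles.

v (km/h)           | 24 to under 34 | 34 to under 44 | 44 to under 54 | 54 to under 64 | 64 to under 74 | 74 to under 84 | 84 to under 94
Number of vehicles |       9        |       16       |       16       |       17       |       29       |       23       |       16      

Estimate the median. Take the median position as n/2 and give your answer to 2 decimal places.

Cumulative frequencies: 9, 25, 41, 58, 87, 110, 126
n = 126; position = n/2 = 63.
This falls in the class 64 to under 74: L = 64, F = 58, f = 29, h = 10.
Median ≈ 64 + ((63 − 58) / 29) × 10 = 65.7241

65.72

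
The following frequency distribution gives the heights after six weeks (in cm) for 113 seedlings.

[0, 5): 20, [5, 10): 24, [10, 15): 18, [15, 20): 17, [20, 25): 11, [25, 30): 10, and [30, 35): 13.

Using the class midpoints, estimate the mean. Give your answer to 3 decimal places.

Midpoints: 2.5, 7.5, 12.5, 17.5, 22.5, 27.5, 32.5
Σfm = 20×2.5 + 24×7.5 + 18×12.5 + 17×17.5 + 11×22.5 + 10×27.5 + 13×32.5 = 1697.5
n = Σf = 113
Mean = 1697.5 / 113 = 15.0221

15.022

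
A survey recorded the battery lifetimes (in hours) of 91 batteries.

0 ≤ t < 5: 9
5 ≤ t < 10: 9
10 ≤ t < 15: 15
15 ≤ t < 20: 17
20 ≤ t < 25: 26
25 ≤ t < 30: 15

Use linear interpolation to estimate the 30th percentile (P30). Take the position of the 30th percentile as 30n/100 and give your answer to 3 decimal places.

13.100

Cumulative frequencies: 9, 18, 33, 50, 76, 91
n = 91; position = 30n/100 = 27.3.
This falls in the class 10 ≤ t < 15: L = 10, F = 18, f = 15, h = 5.
30th percentile ≈ 10 + ((27.3 − 18) / 15) × 5 = 13.1000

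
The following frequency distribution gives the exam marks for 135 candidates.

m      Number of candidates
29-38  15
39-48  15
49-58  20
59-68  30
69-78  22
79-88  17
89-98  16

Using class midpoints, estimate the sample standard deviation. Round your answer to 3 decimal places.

Midpoints: 33.5, 43.5, 53.5, 63.5, 73.5, 83.5, 93.5
n = 135, Σfm = 8662.5, mean = 64.1667
Σfm² = 600683.75
Σf(m − x̄)² = Σfm² − (Σfm)²/n = 600683.75 − 8662.5²/135 = 44840.0000
Sample variance = 44840.0000 / 134 = 334.6269
Standard deviation = √334.6269 = 18.2928

18.293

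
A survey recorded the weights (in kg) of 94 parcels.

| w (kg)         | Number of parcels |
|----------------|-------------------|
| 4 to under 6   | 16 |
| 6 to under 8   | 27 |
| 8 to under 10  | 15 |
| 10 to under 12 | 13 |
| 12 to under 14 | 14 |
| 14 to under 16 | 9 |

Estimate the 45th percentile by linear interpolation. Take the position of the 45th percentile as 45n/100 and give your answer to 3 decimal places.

Cumulative frequencies: 16, 43, 58, 71, 85, 94
n = 94; position = 45n/100 = 42.3.
This falls in the class 6 to under 8: L = 6, F = 16, f = 27, h = 2.
45th percentile ≈ 6 + ((42.3 − 16) / 27) × 2 = 7.9481

7.948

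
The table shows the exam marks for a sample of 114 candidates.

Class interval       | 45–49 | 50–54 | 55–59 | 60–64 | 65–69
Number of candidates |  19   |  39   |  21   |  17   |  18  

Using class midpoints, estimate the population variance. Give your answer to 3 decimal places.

Midpoints: 47, 52, 57, 62, 67
n = 114, Σfm = 6378, mean = 55.9474
Σfm² = 361806
Σf(m − x̄)² = Σfm² − (Σfm)²/n = 361806 − 6378²/114 = 4973.6842
Population variance = 4973.6842 / 114 = 43.6288

43.629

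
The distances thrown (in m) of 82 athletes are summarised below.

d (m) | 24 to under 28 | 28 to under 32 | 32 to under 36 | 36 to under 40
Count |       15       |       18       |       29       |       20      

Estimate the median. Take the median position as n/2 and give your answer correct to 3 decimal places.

33.103

Cumulative frequencies: 15, 33, 62, 82
n = 82; position = n/2 = 41.
This falls in the class 32 to under 36: L = 32, F = 33, f = 29, h = 4.
Median ≈ 32 + ((41 − 33) / 29) × 4 = 33.1034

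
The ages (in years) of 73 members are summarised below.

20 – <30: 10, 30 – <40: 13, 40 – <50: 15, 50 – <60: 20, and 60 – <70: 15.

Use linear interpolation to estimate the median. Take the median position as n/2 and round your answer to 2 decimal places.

49.00

Cumulative frequencies: 10, 23, 38, 58, 73
n = 73; position = n/2 = 36.5.
This falls in the class 40 – <50: L = 40, F = 23, f = 15, h = 10.
Median ≈ 40 + ((36.5 − 23) / 15) × 10 = 49.0000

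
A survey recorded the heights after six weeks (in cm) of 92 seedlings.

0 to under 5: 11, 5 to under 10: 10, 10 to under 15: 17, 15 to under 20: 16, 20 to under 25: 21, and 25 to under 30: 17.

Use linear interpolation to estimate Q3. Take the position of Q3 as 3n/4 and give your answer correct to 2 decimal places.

Cumulative frequencies: 11, 21, 38, 54, 75, 92
n = 92; position = 3n/4 = 69.
This falls in the class 20 to under 25: L = 20, F = 54, f = 21, h = 5.
Upper quartile ≈ 20 + ((69 − 54) / 21) × 5 = 23.5714

23.57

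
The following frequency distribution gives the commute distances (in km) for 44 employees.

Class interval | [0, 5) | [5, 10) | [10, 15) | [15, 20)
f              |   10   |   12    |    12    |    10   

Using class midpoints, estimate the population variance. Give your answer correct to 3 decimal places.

Midpoints: 2.5, 7.5, 12.5, 17.5
n = 44, Σfm = 440, mean = 10.0000
Σfm² = 5675
Σf(m − x̄)² = Σfm² − (Σfm)²/n = 5675 − 440²/44 = 1275.0000
Population variance = 1275.0000 / 44 = 28.9773

28.977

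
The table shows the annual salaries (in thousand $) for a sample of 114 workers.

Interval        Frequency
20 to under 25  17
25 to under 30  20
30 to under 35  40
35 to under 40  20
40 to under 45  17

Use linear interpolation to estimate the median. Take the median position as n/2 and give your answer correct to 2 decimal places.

Cumulative frequencies: 17, 37, 77, 97, 114
n = 114; position = n/2 = 57.
This falls in the class 30 to under 35: L = 30, F = 37, f = 40, h = 5.
Median ≈ 30 + ((57 − 37) / 40) × 5 = 32.5000

32.50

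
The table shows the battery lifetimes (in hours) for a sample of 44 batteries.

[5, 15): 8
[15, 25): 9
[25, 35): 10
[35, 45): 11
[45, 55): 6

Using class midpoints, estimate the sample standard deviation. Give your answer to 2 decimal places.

Midpoints: 10, 20, 30, 40, 50
n = 44, Σfm = 1300, mean = 29.5455
Σfm² = 46000
Σf(m − x̄)² = Σfm² − (Σfm)²/n = 46000 − 1300²/44 = 7590.9091
Sample variance = 7590.9091 / 43 = 176.5328
Standard deviation = √176.5328 = 13.2866

13.29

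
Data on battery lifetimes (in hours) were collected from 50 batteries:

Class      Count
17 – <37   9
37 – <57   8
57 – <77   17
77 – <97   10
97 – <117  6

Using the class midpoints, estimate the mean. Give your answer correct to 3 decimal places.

Midpoints: 27, 47, 67, 87, 107
Σfm = 9×27 + 8×47 + 17×67 + 10×87 + 6×107 = 3270
n = Σf = 50
Mean = 3270 / 50 = 65.4000

65.400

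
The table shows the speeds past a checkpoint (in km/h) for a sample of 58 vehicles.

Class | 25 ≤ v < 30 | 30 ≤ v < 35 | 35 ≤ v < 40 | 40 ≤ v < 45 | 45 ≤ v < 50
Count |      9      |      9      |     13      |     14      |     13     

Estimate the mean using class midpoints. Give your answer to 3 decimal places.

38.621

Midpoints: 27.5, 32.5, 37.5, 42.5, 47.5
Σfm = 9×27.5 + 9×32.5 + 13×37.5 + 14×42.5 + 13×47.5 = 2240
n = Σf = 58
Mean = 2240 / 58 = 38.6207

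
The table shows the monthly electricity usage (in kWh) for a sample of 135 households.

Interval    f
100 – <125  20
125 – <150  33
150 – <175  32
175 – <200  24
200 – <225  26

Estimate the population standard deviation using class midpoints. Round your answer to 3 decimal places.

Midpoints: 112.5, 137.5, 162.5, 187.5, 212.5
n = 135, Σfm = 22012.5, mean = 163.0556
Σfm² = 3739843.75
Σf(m − x̄)² = Σfm² − (Σfm)²/n = 3739843.75 − 22012.5²/135 = 150583.3333
Population variance = 150583.3333 / 135 = 1115.4321
Standard deviation = √1115.4321 = 33.3981

33.398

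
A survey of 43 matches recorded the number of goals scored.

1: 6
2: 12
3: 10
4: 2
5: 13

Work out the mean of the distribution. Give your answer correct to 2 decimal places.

3.09

Values: 1, 2, 3, 4, 5
Σfx = 6×1 + 12×2 + 10×3 + 2×4 + 13×5 = 133
n = Σf = 43
Mean = 133 / 43 = 3.0930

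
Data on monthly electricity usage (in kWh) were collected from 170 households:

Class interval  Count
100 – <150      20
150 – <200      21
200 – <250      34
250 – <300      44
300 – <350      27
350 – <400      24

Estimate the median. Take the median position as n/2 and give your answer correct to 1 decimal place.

261.4

Cumulative frequencies: 20, 41, 75, 119, 146, 170
n = 170; position = n/2 = 85.
This falls in the class 250 – <300: L = 250, F = 75, f = 44, h = 50.
Median ≈ 250 + ((85 − 75) / 44) × 50 = 261.3636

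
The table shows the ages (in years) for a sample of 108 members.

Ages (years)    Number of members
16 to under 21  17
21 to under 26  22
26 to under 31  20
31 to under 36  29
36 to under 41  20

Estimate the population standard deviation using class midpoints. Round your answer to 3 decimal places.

6.760

Midpoints: 18.5, 23.5, 28.5, 33.5, 38.5
n = 108, Σfm = 3143, mean = 29.1019
Σfm² = 96403
Σf(m − x̄)² = Σfm² − (Σfm)²/n = 96403 − 3143²/108 = 4935.8796
Population variance = 4935.8796 / 108 = 45.7026
Standard deviation = √45.7026 = 6.7604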